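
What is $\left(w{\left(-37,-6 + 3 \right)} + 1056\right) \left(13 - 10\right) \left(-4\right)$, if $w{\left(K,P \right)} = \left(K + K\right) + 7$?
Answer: $-11868$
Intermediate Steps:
$w{\left(K,P \right)} = 7 + 2 K$ ($w{\left(K,P \right)} = 2 K + 7 = 7 + 2 K$)
$\left(w{\left(-37,-6 + 3 \right)} + 1056\right) \left(13 - 10\right) \left(-4\right) = \left(\left(7 + 2 \left(-37\right)\right) + 1056\right) \left(13 - 10\right) \left(-4\right) = \left(\left(7 - 74\right) + 1056\right) 3 \left(-4\right) = \left(-67 + 1056\right) \left(-12\right) = 989 \left(-12\right) = -11868$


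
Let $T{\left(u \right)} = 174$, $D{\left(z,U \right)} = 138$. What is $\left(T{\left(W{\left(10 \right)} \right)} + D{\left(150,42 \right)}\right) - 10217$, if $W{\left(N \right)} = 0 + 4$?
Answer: $-9905$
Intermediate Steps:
$W{\left(N \right)} = 4$
$\left(T{\left(W{\left(10 \right)} \right)} + D{\left(150,42 \right)}\right) - 10217 = \left(174 + 138\right) - 10217 = 312 - 10217 = -9905$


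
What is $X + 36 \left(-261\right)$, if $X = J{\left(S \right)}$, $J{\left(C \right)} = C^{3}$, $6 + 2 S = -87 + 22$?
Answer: $- \frac{433079}{8} \approx -54135.0$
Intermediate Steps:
$S = - \frac{71}{2}$ ($S = -3 + \frac{-87 + 22}{2} = -3 + \frac{1}{2} \left(-65\right) = -3 - \frac{65}{2} = - \frac{71}{2} \approx -35.5$)
$X = - \frac{357911}{8}$ ($X = \left(- \frac{71}{2}\right)^{3} = - \frac{357911}{8} \approx -44739.0$)
$X + 36 \left(-261\right) = - \frac{357911}{8} + 36 \left(-261\right) = - \frac{357911}{8} - 9396 = - \frac{433079}{8}$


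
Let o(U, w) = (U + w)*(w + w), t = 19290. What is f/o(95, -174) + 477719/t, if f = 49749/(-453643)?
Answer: 992982839669459/40096044039540 ≈ 24.765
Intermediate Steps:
o(U, w) = 2*w*(U + w) (o(U, w) = (U + w)*(2*w) = 2*w*(U + w))
f = -49749/453643 (f = 49749*(-1/453643) = -49749/453643 ≈ -0.10967)
f/o(95, -174) + 477719/t = -49749*(-1/(348*(95 - 174)))/453643 + 477719/19290 = -49749/(453643*(2*(-174)*(-79))) + 477719*(1/19290) = -49749/453643/27492 + 477719/19290 = -49749/453643*1/27492 + 477719/19290 = -16583/4157184452 + 477719/19290 = 992982839669459/40096044039540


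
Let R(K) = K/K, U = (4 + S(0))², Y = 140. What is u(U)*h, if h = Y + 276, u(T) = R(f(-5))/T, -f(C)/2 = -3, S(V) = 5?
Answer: 416/81 ≈ 5.1358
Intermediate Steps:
f(C) = 6 (f(C) = -2*(-3) = 6)
U = 81 (U = (4 + 5)² = 9² = 81)
R(K) = 1
u(T) = 1/T
h = 416 (h = 140 + 276 = 416)
u(U)*h = 416/81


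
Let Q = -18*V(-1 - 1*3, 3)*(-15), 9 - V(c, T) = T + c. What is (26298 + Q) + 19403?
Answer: 48401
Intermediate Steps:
V(c, T) = 9 - T - c (V(c, T) = 9 - (T + c) = 9 + (-T - c) = 9 - T - c)
Q = 2700 (Q = -18*(9 - 1*3 - (-1 - 1*3))*(-15) = -18*(9 - 3 - (-1 - 3))*(-15) = -18*(9 - 3 - 1*(-4))*(-15) = -18*(9 - 3 + 4)*(-15) = -18*10*(-15) = -180*(-15) = 2700)
(26298 + Q) + 19403 = (26298 + 2700) + 19403 = 28998 + 19403 = 48401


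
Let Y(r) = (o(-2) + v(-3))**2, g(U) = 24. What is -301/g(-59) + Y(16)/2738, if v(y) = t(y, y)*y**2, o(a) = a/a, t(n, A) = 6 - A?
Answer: -331381/32856 ≈ -10.086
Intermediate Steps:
o(a) = 1
v(y) = y**2*(6 - y) (v(y) = (6 - y)*y**2 = y**2*(6 - y))
Y(r) = 6724 (Y(r) = (1 + (-3)**2*(6 - 1*(-3)))**2 = (1 + 9*(6 + 3))**2 = (1 + 9*9)**2 = (1 + 81)**2 = 82**2 = 6724)
-301/g(-59) + Y(16)/2738 = -301/24 + 6724/2738 = -301*1/24 + 6724*(1/2738) = -301/24 + 3362/1369 = -331381/32856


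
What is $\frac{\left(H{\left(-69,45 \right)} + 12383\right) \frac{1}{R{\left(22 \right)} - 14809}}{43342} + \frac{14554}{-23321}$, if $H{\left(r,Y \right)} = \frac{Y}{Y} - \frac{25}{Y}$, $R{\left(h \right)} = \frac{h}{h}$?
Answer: $- \frac{84070505848067}{134708509834704} \approx -0.62409$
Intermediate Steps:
$R{\left(h \right)} = 1$
$H{\left(r,Y \right)} = 1 - \frac{25}{Y}$
$\frac{\left(H{\left(-69,45 \right)} + 12383\right) \frac{1}{R{\left(22 \right)} - 14809}}{43342} + \frac{14554}{-23321} = \frac{\left(\frac{-25 + 45}{45} + 12383\right) \frac{1}{1 - 14809}}{43342} + \frac{14554}{-23321} = \frac{\frac{1}{45} \cdot 20 + 12383}{-14808} \cdot \frac{1}{43342} + 14554 \left(- \frac{1}{23321}\right) = \left(\frac{4}{9} + 12383\right) \left(- \frac{1}{14808}\right) \frac{1}{43342} - \frac{14554}{23321} = \frac{111451}{9} \left(- \frac{1}{14808}\right) \frac{1}{43342} - \frac{14554}{23321} = \left(- \frac{111451}{133272}\right) \frac{1}{43342} - \frac{14554}{23321} = - \frac{111451}{5776275024} - \frac{14554}{23321} = - \frac{84070505848067}{134708509834704}$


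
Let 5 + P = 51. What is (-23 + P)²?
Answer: 529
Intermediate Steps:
P = 46 (P = -5 + 51 = 46)
(-23 + P)² = (-23 + 46)² = 23² = 529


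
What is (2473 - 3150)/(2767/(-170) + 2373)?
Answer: -115090/400643 ≈ -0.28726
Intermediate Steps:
(2473 - 3150)/(2767/(-170) + 2373) = -677/(2767*(-1/170) + 2373) = -677/(-2767/170 + 2373) = -677/400643/170 = -677*170/400643 = -115090/400643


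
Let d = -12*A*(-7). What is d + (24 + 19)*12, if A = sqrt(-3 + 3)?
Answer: 516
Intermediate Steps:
A = 0 (A = sqrt(0) = 0)
d = 0 (d = -12*0*(-7) = 0*(-7) = 0)
d + (24 + 19)*12 = 0 + (24 + 19)*12 = 0 + 43*12 = 0 + 516 = 516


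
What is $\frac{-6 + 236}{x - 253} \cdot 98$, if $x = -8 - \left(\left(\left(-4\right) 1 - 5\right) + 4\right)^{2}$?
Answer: $- \frac{11270}{143} \approx -78.811$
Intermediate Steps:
$x = -33$ ($x = -8 - \left(\left(-4 - 5\right) + 4\right)^{2} = -8 - \left(-9 + 4\right)^{2} = -8 - \left(-5\right)^{2} = -8 - 25 = -33$)
$\frac{-6 + 236}{x - 253} \cdot 98 = \frac{-6 + 236}{-33 - 253} \cdot 98 = \frac{230}{-286} \cdot 98 = 230 \left(- \frac{1}{286}\right) 98 = \left(- \frac{115}{143}\right) 98 = - \frac{11270}{143}$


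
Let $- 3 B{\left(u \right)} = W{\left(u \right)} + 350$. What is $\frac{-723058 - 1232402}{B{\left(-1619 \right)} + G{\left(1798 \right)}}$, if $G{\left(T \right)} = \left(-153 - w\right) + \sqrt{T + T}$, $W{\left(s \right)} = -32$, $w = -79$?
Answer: $\frac{87995700}{7201} + \frac{977730 \sqrt{899}}{7201} \approx 16291.0$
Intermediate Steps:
$G{\left(T \right)} = -74 + \sqrt{2} \sqrt{T}$ ($G{\left(T \right)} = \left(-153 - -79\right) + \sqrt{T + T} = \left(-153 + 79\right) + \sqrt{2 T} = -74 + \sqrt{2} \sqrt{T}$)
$B{\left(u \right)} = -106$ ($B{\left(u \right)} = - \frac{-32 + 350}{3} = \left(- \frac{1}{3}\right) 318 = -106$)
$\frac{-723058 - 1232402}{B{\left(-1619 \right)} + G{\left(1798 \right)}} = \frac{-723058 - 1232402}{-106 - \left(74 - \sqrt{2} \sqrt{1798}\right)} = - \frac{1955460}{-106 - \left(74 - 2 \sqrt{899}\right)} = - \frac{1955460}{-180 + 2 \sqrt{899}}$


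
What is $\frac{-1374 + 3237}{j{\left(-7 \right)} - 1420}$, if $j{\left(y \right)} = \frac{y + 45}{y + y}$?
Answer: $- \frac{567}{433} \approx -1.3095$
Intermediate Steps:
$j{\left(y \right)} = \frac{45 + y}{2 y}$
$\frac{-1374 + 3237}{j{\left(-7 \right)} - 1420} = \frac{-1374 + 3237}{\frac{45 - 7}{2 \left(-7\right)} - 1420} = \frac{1863}{\frac{1}{2} \left(- \frac{1}{7}\right) 38 - 1420} = \frac{1863}{- \frac{19}{7} - 1420} = \frac{1863}{- \frac{9959}{7}} = 1863 \left(- \frac{7}{9959}\right) = - \frac{567}{433}$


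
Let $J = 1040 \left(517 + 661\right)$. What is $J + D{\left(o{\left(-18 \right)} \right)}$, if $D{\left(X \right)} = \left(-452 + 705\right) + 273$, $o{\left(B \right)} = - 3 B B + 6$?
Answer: $1225646$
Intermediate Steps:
$o{\left(B \right)} = 6 - 3 B^{2}$ ($o{\left(B \right)} = - 3 B^{2} + 6 = 6 - 3 B^{2}$)
$D{\left(X \right)} = 526$ ($D{\left(X \right)} = 253 + 273 = 526$)
$J = 1225120$ ($J = 1040 \cdot 1178 = 1225120$)
$J + D{\left(o{\left(-18 \right)} \right)} = 1225120 + 526 = 1225646$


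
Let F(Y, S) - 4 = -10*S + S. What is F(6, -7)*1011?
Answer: 67737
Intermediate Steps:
F(Y, S) = 4 - 9*S (F(Y, S) = 4 + (-10*S + S) = 4 - 9*S)
F(6, -7)*1011 = (4 - 9*(-7))*1011 = (4 + 63)*1011 = 67*1011 = 67737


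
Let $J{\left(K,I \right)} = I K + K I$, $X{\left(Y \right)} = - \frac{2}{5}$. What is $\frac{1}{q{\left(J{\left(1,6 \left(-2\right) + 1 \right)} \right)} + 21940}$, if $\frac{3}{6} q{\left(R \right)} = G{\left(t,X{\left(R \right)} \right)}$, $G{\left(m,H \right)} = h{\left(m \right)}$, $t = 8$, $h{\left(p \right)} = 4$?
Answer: $\frac{1}{21948} \approx 4.5562 \cdot 10^{-5}$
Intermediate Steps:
$X{\left(Y \right)} = - \frac{2}{5}$ ($X{\left(Y \right)} = \left(-2\right) \frac{1}{5} = - \frac{2}{5}$)
$G{\left(m,H \right)} = 4$
$J{\left(K,I \right)} = 2 I K$ ($J{\left(K,I \right)} = I K + I K = 2 I K$)
$q{\left(R \right)} = 8$ ($q{\left(R \right)} = 2 \cdot 4 = 8$)
$\frac{1}{q{\left(J{\left(1,6 \left(-2\right) + 1 \right)} \right)} + 21940} = \frac{1}{8 + 21940} = \frac{1}{21948}$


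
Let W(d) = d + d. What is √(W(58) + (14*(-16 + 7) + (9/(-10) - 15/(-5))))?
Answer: I*√790/10 ≈ 2.8107*I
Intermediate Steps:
W(d) = 2*d
√(W(58) + (14*(-16 + 7) + (9/(-10) - 15/(-5)))) = √(2*58 + (14*(-16 + 7) + (9/(-10) - 15/(-5)))) = √(116 + (14*(-9) + (9*(-⅒) - 15*(-⅕)))) = √(116 + (-126 + (-9/10 + 3))) = √(116 + (-126 + 21/10)) = √(116 - 1239/10) = √(-79/10) = I*√790/10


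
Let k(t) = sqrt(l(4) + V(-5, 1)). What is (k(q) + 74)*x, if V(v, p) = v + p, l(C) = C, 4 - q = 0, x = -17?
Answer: -1258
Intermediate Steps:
q = 4 (q = 4 - 1*0 = 4 + 0 = 4)
V(v, p) = p + v
k(t) = 0 (k(t) = sqrt(4 + (1 - 5)) = sqrt(4 - 4) = sqrt(0) = 0)
(k(q) + 74)*x = (0 + 74)*(-17) = 74*(-17) = -1258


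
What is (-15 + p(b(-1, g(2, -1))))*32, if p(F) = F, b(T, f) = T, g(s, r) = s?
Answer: -512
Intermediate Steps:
(-15 + p(b(-1, g(2, -1))))*32 = (-15 - 1)*32 = -16*32 = -512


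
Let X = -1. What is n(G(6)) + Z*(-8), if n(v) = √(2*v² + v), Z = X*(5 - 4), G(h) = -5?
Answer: 8 + 3*√5 ≈ 14.708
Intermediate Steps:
Z = -1 (Z = -(5 - 4) = -1*1 = -1)
n(v) = √(v + 2*v²)
n(G(6)) + Z*(-8) = √(-5*(1 + 2*(-5))) - 1*(-8) = √(-5*(1 - 10)) + 8 = √(-5*(-9)) + 8 = √45 + 8 = 3*√5 + 8 = 8 + 3*√5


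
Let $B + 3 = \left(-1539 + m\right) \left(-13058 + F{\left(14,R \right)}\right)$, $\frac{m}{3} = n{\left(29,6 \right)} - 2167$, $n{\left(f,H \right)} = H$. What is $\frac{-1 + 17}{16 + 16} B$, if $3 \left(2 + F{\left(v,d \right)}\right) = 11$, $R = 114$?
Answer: $\frac{104737903}{2} \approx 5.2369 \cdot 10^{7}$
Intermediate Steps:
$F{\left(v,d \right)} = \frac{5}{3}$ ($F{\left(v,d \right)} = -2 + \frac{1}{3} \cdot 11 = -2 + \frac{11}{3} = \frac{5}{3}$)
$m = -6483$ ($m = 3 \left(6 - 2167\right) = 3 \left(-2161\right) = -6483$)
$B = 104737903$ ($B = -3 + \left(-1539 - 6483\right) \left(-13058 + \frac{5}{3}\right) = -3 - -104737906 = -3 + 104737906 = 104737903$)
$\frac{-1 + 17}{16 + 16} B = \frac{-1 + 17}{16 + 16} \cdot 104737903 = \frac{16}{32} \cdot 104737903 = 16 \cdot \frac{1}{32} \cdot 104737903 = \frac{1}{2} \cdot 104737903 = \frac{104737903}{2}$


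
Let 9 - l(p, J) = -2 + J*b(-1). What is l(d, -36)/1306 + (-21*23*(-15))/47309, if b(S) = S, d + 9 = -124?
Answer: 8279245/61785554 ≈ 0.13400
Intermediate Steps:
d = -133 (d = -9 - 124 = -133)
l(p, J) = 11 + J (l(p, J) = 9 - (-2 + J*(-1)) = 9 - (-2 - J) = 9 + (2 + J) = 11 + J)
l(d, -36)/1306 + (-21*23*(-15))/47309 = (11 - 36)/1306 + (-21*23*(-15))/47309 = -25*1/1306 - 483*(-15)*(1/47309) = -25/1306 + 7245*(1/47309) = -25/1306 + 7245/47309 = 8279245/61785554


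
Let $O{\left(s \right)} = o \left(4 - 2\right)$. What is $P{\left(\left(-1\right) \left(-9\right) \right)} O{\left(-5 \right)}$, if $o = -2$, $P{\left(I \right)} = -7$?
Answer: $28$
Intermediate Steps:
$O{\left(s \right)} = -4$ ($O{\left(s \right)} = - 2 \left(4 - 2\right) = \left(-2\right) 2 = -4$)
$P{\left(\left(-1\right) \left(-9\right) \right)} O{\left(-5 \right)} = \left(-7\right) \left(-4\right) = 28$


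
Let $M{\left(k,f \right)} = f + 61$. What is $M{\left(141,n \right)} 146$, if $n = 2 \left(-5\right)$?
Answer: $7446$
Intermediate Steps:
$n = -10$
$M{\left(k,f \right)} = 61 + f$
$M{\left(141,n \right)} 146 = \left(61 - 10\right) 146 = 51 \cdot 146 = 7446$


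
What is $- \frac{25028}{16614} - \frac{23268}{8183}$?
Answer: $- \frac{42241334}{9710883} \approx -4.3499$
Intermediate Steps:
$- \frac{25028}{16614} - \frac{23268}{8183} = \left(-25028\right) \frac{1}{16614} - \frac{3324}{1169} = - \frac{12514}{8307} - \frac{3324}{1169} = - \frac{42241334}{9710883}$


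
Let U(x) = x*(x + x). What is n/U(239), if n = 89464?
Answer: 44732/57121 ≈ 0.78311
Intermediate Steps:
U(x) = 2*x² (U(x) = x*(2*x) = 2*x²)
n/U(239) = 89464/((2*239²)) = 89464/((2*57121)) = 89464/114242 = 89464*(1/114242) = 44732/57121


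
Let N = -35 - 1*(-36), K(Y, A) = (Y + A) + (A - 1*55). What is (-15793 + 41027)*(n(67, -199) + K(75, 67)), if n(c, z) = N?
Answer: 3911270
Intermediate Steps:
K(Y, A) = -55 + Y + 2*A (K(Y, A) = (A + Y) + (A - 55) = (A + Y) + (-55 + A) = -55 + Y + 2*A)
N = 1 (N = -35 + 36 = 1)
n(c, z) = 1
(-15793 + 41027)*(n(67, -199) + K(75, 67)) = (-15793 + 41027)*(1 + (-55 + 75 + 2*67)) = 25234*(1 + (-55 + 75 + 134)) = 25234*(1 + 154) = 25234*155 = 3911270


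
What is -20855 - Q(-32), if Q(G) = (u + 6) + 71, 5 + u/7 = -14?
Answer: -20799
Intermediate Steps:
u = -133 (u = -35 + 7*(-14) = -35 - 98 = -133)
Q(G) = -56 (Q(G) = (-133 + 6) + 71 = -127 + 71 = -56)
-20855 - Q(-32) = -20855 - 1*(-56) = -20855 + 56 = -20799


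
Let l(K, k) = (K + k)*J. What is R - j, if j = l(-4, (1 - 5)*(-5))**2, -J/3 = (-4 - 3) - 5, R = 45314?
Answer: -286462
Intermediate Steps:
J = 36 (J = -3*((-4 - 3) - 5) = -3*(-7 - 5) = -3*(-12) = 36)
l(K, k) = 36*K + 36*k (l(K, k) = (K + k)*36 = 36*K + 36*k)
j = 331776 (j = (36*(-4) + 36*((1 - 5)*(-5)))**2 = (-144 + 36*(-4*(-5)))**2 = (-144 + 36*20)**2 = (-144 + 720)**2 = 576**2 = 331776)
R - j = 45314 - 1*331776 = 45314 - 331776 = -286462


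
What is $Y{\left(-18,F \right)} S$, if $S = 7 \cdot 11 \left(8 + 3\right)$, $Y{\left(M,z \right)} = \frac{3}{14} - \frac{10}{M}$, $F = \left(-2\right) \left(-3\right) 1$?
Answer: $\frac{11737}{18} \approx 652.06$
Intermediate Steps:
$F = 6$ ($F = 6 \cdot 1 = 6$)
$Y{\left(M,z \right)} = \frac{3}{14} - \frac{10}{M}$ ($Y{\left(M,z \right)} = 3 \cdot \frac{1}{14} - \frac{10}{M} = \frac{3}{14} - \frac{10}{M}$)
$S = 847$ ($S = 77 \cdot 11 = 847$)
$Y{\left(-18,F \right)} S = \left(\frac{3}{14} - \frac{10}{-18}\right) 847 = \left(\frac{3}{14} - - \frac{5}{9}\right) 847 = \left(\frac{3}{14} + \frac{5}{9}\right) 847 = \frac{97}{126} \cdot 847 = \frac{11737}{18}$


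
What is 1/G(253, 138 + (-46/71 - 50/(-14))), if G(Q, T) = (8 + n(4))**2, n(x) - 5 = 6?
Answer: 1/361 ≈ 0.0027701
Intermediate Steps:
n(x) = 11 (n(x) = 5 + 6 = 11)
G(Q, T) = 361 (G(Q, T) = (8 + 11)**2 = 19**2 = 361)
1/G(253, 138 + (-46/71 - 50/(-14))) = 1/361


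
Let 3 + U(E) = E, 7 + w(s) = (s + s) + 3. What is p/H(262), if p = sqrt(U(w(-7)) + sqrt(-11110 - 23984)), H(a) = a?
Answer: sqrt(-21 + I*sqrt(35094))/262 ≈ 0.03493 + 0.039065*I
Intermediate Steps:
w(s) = -4 + 2*s (w(s) = -7 + ((s + s) + 3) = -7 + (2*s + 3) = -7 + (3 + 2*s) = -4 + 2*s)
U(E) = -3 + E
p = sqrt(-21 + I*sqrt(35094)) (p = sqrt((-3 + (-4 + 2*(-7))) + sqrt(-11110 - 23984)) = sqrt((-3 + (-4 - 14)) + sqrt(-35094)) = sqrt((-3 - 18) + I*sqrt(35094)) = sqrt(-21 + I*sqrt(35094)) ≈ 9.1517 + 10.235*I)
p/H(262) = sqrt(-21 + I*sqrt(35094))/262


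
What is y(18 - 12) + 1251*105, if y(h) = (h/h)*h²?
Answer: 131391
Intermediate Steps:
y(h) = h² (y(h) = 1*h² = h²)
y(18 - 12) + 1251*105 = (18 - 12)² + 1251*105 = 6² + 131355 = 36 + 131355 = 131391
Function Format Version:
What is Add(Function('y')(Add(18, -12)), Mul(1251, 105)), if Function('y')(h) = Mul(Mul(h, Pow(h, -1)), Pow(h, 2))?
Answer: 131391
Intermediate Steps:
Function('y')(h) = Pow(h, 2) (Function('y')(h) = Mul(1, Pow(h, 2)) = Pow(h, 2))
Add(Function('y')(Add(18, -12)), Mul(1251, 105)) = Add(Pow(Add(18, -12), 2), Mul(1251, 105)) = Add(Pow(6, 2), 131355) = Add(36, 131355) = 131391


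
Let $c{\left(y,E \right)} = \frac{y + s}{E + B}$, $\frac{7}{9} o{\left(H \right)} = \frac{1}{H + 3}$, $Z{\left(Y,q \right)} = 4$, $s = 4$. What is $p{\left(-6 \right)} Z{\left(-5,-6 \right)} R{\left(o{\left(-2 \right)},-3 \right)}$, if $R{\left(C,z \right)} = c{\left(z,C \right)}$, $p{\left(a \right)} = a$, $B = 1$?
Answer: $- \frac{21}{2} \approx -10.5$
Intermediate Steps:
$o{\left(H \right)} = \frac{9}{7 \left(3 + H\right)}$ ($o{\left(H \right)} = \frac{9}{7 \left(H + 3\right)} = \frac{9}{7 \left(3 + H\right)}$)
$c{\left(y,E \right)} = \frac{4 + y}{1 + E}$ ($c{\left(y,E \right)} = \frac{y + 4}{E + 1} = \frac{4 + y}{1 + E}$)
$R{\left(C,z \right)} = \frac{4 + z}{1 + C}$
$p{\left(-6 \right)} Z{\left(-5,-6 \right)} R{\left(o{\left(-2 \right)},-3 \right)} = \left(-6\right) 4 \frac{4 - 3}{1 + \frac{9}{7 \left(3 - 2\right)}} = - 24 \frac{1}{1 + \frac{9}{7 \cdot 1}} \cdot 1 = - 24 \frac{1}{1 + \frac{9}{7} \cdot 1} \cdot 1 = - 24 \frac{1}{1 + \frac{9}{7}} \cdot 1 = - 24 \frac{1}{\frac{16}{7}} \cdot 1 = - 24 \cdot \frac{7}{16} \cdot 1 = \left(-24\right) \frac{7}{16} = - \frac{21}{2}$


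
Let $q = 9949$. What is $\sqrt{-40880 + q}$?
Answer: $i \sqrt{30931} \approx 175.87 i$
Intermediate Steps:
$\sqrt{-40880 + q} = \sqrt{-40880 + 9949} = \sqrt{-30931} = i \sqrt{30931}$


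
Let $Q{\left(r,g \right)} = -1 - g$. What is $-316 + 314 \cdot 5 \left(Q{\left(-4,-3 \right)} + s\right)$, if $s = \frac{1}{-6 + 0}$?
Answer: $\frac{7687}{3} \approx 2562.3$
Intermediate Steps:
$s = - \frac{1}{6}$ ($s = \frac{1}{-6} = - \frac{1}{6} \approx -0.16667$)
$-316 + 314 \cdot 5 \left(Q{\left(-4,-3 \right)} + s\right) = -316 + 314 \cdot 5 \left(\left(-1 - -3\right) - \frac{1}{6}\right) = -316 + 314 \cdot 5 \left(\left(-1 + 3\right) - \frac{1}{6}\right) = -316 + 314 \cdot 5 \left(2 - \frac{1}{6}\right) = -316 + 314 \cdot 5 \cdot \frac{11}{6} = -316 + 314 \cdot \frac{55}{6} = -316 + \frac{8635}{3} = \frac{7687}{3}$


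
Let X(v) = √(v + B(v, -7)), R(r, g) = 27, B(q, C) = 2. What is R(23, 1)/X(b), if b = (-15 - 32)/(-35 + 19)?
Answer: 108*√79/79 ≈ 12.151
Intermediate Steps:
b = 47/16 (b = -47/(-16) = -47*(-1/16) = 47/16 ≈ 2.9375)
X(v) = √(2 + v) (X(v) = √(v + 2) = √(2 + v))
R(23, 1)/X(b) = 27/(√(2 + 47/16)) = 27/(√(79/16)) = 27/((√79/4)) = 27*(4*√79/79) = 108*√79/79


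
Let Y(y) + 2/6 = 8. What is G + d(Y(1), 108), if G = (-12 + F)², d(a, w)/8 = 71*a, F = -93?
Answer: 46139/3 ≈ 15380.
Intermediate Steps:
Y(y) = 23/3 (Y(y) = -⅓ + 8 = 23/3)
d(a, w) = 568*a (d(a, w) = 8*(71*a) = 568*a)
G = 11025 (G = (-12 - 93)² = (-105)² = 11025)
G + d(Y(1), 108) = 11025 + 568*(23/3) = 11025 + 13064/3 = 46139/3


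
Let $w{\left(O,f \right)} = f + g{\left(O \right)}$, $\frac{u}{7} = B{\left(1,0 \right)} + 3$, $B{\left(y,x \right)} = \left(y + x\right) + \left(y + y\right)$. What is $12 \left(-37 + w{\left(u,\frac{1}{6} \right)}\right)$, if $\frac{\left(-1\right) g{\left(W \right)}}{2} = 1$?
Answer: $-466$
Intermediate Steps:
$B{\left(y,x \right)} = x + 3 y$ ($B{\left(y,x \right)} = \left(x + y\right) + 2 y = x + 3 y$)
$g{\left(W \right)} = -2$ ($g{\left(W \right)} = \left(-2\right) 1 = -2$)
$u = 42$ ($u = 7 \left(\left(0 + 3 \cdot 1\right) + 3\right) = 7 \left(\left(0 + 3\right) + 3\right) = 7 \left(3 + 3\right) = 7 \cdot 6 = 42$)
$w{\left(O,f \right)} = -2 + f$ ($w{\left(O,f \right)} = f - 2 = -2 + f$)
$12 \left(-37 + w{\left(u,\frac{1}{6} \right)}\right) = 12 \left(-37 - \left(2 - \frac{1}{6}\right)\right) = 12 \left(-37 + \left(-2 + \frac{1}{6}\right)\right) = 12 \left(-37 - \frac{11}{6}\right) = 12 \left(- \frac{233}{6}\right) = -466$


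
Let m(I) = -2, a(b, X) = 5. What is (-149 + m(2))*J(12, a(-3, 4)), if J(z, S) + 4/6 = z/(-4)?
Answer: 1661/3 ≈ 553.67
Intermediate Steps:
J(z, S) = -⅔ - z/4 (J(z, S) = -⅔ + z/(-4) = -⅔ + z*(-¼) = -⅔ - z/4)
(-149 + m(2))*J(12, a(-3, 4)) = (-149 - 2)*(-⅔ - ¼*12) = -151*(-⅔ - 3) = -151*(-11/3) = 1661/3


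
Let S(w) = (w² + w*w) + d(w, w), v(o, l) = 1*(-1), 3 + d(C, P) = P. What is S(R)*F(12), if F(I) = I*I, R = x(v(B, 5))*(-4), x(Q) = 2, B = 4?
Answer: 16848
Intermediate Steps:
d(C, P) = -3 + P
v(o, l) = -1
R = -8 (R = 2*(-4) = -8)
S(w) = -3 + w + 2*w² (S(w) = (w² + w*w) + (-3 + w) = (w² + w²) + (-3 + w) = 2*w² + (-3 + w) = -3 + w + 2*w²)
F(I) = I²
S(R)*F(12) = (-3 - 8 + 2*(-8)²)*12² = (-3 - 8 + 2*64)*144 = (-3 - 8 + 128)*144 = 117*144 = 16848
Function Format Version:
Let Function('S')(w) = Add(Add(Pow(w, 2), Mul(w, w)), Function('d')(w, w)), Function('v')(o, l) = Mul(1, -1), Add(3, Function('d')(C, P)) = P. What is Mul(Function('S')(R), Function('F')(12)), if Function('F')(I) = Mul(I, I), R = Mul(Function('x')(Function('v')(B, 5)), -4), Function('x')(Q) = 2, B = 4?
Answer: 16848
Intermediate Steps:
Function('d')(C, P) = Add(-3, P)
Function('v')(o, l) = -1
R = -8 (R = Mul(2, -4) = -8)
Function('S')(w) = Add(-3, w, Mul(2, Pow(w, 2))) (Function('S')(w) = Add(Add(Pow(w, 2), Mul(w, w)), Add(-3, w)) = Add(Add(Pow(w, 2), Pow(w, 2)), Add(-3, w)) = Add(Mul(2, Pow(w, 2)), Add(-3, w)) = Add(-3, w, Mul(2, Pow(w, 2))))
Function('F')(I) = Pow(I, 2)
Mul(Function('S')(R), Function('F')(12)) = Mul(Add(-3, -8, Mul(2, Pow(-8, 2))), Pow(12, 2)) = Mul(Add(-3, -8, Mul(2, 64)), 144) = Mul(Add(-3, -8, 128), 144) = Mul(117, 144) = 16848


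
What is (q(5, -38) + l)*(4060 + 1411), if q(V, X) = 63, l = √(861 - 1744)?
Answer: 344673 + 5471*I*√883 ≈ 3.4467e+5 + 1.6257e+5*I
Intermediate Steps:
l = I*√883 (l = √(-883) = I*√883 ≈ 29.715*I)
(q(5, -38) + l)*(4060 + 1411) = (63 + I*√883)*(4060 + 1411) = (63 + I*√883)*5471 = 344673 + 5471*I*√883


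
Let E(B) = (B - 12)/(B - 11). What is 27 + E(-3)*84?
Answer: 117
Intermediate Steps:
E(B) = (-12 + B)/(-11 + B)
27 + E(-3)*84 = 27 + ((-12 - 3)/(-11 - 3))*84 = 27 + (-15/(-14))*84 = 27 - 1/14*(-15)*84 = 27 + (15/14)*84 = 27 + 90 = 117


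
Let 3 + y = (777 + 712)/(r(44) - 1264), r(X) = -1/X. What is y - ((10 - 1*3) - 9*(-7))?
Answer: -4125557/55617 ≈ -74.178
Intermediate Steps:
y = -232367/55617 (y = -3 + (777 + 712)/(-1/44 - 1264) = -3 + 1489/(-1*1/44 - 1264) = -3 + 1489/(-1/44 - 1264) = -3 + 1489/(-55617/44) = -3 + 1489*(-44/55617) = -3 - 65516/55617 = -232367/55617 ≈ -4.1780)
y - ((10 - 1*3) - 9*(-7)) = -232367/55617 - ((10 - 1*3) - 9*(-7)) = -232367/55617 - ((10 - 3) + 63) = -232367/55617 - (7 + 63) = -232367/55617 - 1*70 = -232367/55617 - 70 = -4125557/55617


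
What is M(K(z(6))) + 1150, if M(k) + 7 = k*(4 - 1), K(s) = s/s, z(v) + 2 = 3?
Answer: 1146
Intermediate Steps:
z(v) = 1 (z(v) = -2 + 3 = 1)
K(s) = 1
M(k) = -7 + 3*k (M(k) = -7 + k*(4 - 1) = -7 + k*3 = -7 + 3*k)
M(K(z(6))) + 1150 = (-7 + 3*1) + 1150 = (-7 + 3) + 1150 = -4 + 1150 = 1146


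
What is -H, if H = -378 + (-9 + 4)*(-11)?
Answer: 323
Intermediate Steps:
H = -323 (H = -378 - 5*(-11) = -378 + 55 = -323)
-H = -1*(-323) = 323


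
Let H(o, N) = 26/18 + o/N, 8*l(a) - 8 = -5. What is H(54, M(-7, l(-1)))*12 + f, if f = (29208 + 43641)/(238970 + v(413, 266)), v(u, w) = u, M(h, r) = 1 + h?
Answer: -64893629/718149 ≈ -90.362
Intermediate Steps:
l(a) = 3/8 (l(a) = 1 + (⅛)*(-5) = 1 - 5/8 = 3/8)
H(o, N) = 13/9 + o/N (H(o, N) = 26*(1/18) + o/N = 13/9 + o/N)
f = 72849/239383 (f = (29208 + 43641)/(238970 + 413) = 72849/239383 ≈ 0.30432)
H(54, M(-7, l(-1)))*12 + f = (13/9 + 54/(1 - 7))*12 + 72849/239383 = (13/9 + 54/(-6))*12 + 72849/239383 = (13/9 + 54*(-⅙))*12 + 72849/239383 = (13/9 - 9)*12 + 72849/239383 = -68/9*12 + 72849/239383 = -272/3 + 72849/239383 = -64893629/718149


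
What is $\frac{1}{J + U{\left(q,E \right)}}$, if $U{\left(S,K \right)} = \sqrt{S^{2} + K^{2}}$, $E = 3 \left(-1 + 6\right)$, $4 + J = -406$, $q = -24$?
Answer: $- \frac{410}{167299} - \frac{3 \sqrt{89}}{167299} \approx -0.0026199$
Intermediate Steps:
$J = -410$ ($J = -4 - 406 = -410$)
$E = 15$ ($E = 3 \cdot 5 = 15$)
$U{\left(S,K \right)} = \sqrt{K^{2} + S^{2}}$
$\frac{1}{J + U{\left(q,E \right)}} = \frac{1}{-410 + \sqrt{15^{2} + \left(-24\right)^{2}}} = \frac{1}{-410 + \sqrt{225 + 576}} = \frac{1}{-410 + \sqrt{801}} = \frac{1}{-410 + 3 \sqrt{89}}$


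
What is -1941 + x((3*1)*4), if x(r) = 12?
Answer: -1929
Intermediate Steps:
-1941 + x((3*1)*4) = -1941 + 12 = -1929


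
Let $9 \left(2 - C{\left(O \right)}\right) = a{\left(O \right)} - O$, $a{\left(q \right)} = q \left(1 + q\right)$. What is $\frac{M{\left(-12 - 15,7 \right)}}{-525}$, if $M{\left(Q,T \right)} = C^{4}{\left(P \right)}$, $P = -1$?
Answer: $- \frac{83521}{3444525} \approx -0.024247$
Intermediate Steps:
$C{\left(O \right)} = 2 + \frac{O}{9} - \frac{O \left(1 + O\right)}{9}$ ($C{\left(O \right)} = 2 - \frac{O \left(1 + O\right) - O}{9} = 2 - \frac{- O + O \left(1 + O\right)}{9} = 2 - \left(- \frac{O}{9} + \frac{O \left(1 + O\right)}{9}\right) = 2 + \frac{O}{9} - \frac{O \left(1 + O\right)}{9}$)
$M{\left(Q,T \right)} = \frac{83521}{6561}$ ($M{\left(Q,T \right)} = \left(2 - \frac{\left(-1\right)^{2}}{9}\right)^{4} = \left(2 - \frac{1}{9}\right)^{4} = \left(\frac{17}{9}\right)^{4} = \frac{83521}{6561}$)
$\frac{M{\left(-12 - 15,7 \right)}}{-525} = \frac{83521}{6561 \left(-525\right)} = \frac{83521}{6561} \left(- \frac{1}{525}\right) = - \frac{83521}{3444525}$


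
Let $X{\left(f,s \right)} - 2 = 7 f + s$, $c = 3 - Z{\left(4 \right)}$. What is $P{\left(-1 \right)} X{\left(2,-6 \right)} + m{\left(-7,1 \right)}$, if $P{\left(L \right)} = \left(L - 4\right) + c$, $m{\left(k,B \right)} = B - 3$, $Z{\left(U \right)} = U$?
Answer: $-62$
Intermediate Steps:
$c = -1$ ($c = 3 - 4 = -1$)
$m{\left(k,B \right)} = -3 + B$ ($m{\left(k,B \right)} = B - 3 = -3 + B$)
$P{\left(L \right)} = -5 + L$ ($P{\left(L \right)} = \left(L - 4\right) - 1 = \left(-4 + L\right) - 1 = -5 + L$)
$X{\left(f,s \right)} = 2 + s + 7 f$ ($X{\left(f,s \right)} = 2 + \left(7 f + s\right) = 2 + \left(s + 7 f\right) = 2 + s + 7 f$)
$P{\left(-1 \right)} X{\left(2,-6 \right)} + m{\left(-7,1 \right)} = \left(-5 - 1\right) \left(2 - 6 + 7 \cdot 2\right) + \left(-3 + 1\right) = - 6 \left(2 - 6 + 14\right) - 2 = \left(-6\right) 10 - 2 = -60 - 2 = -62$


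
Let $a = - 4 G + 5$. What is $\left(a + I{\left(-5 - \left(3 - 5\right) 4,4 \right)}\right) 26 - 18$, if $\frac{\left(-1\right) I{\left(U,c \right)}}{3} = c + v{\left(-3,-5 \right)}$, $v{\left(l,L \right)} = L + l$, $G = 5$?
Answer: $-96$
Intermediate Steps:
$a = -15$ ($a = \left(-4\right) 5 + 5 = -20 + 5 = -15$)
$I{\left(U,c \right)} = 24 - 3 c$ ($I{\left(U,c \right)} = - 3 \left(c - 8\right) = - 3 \left(-8 + c\right) = 24 - 3 c$)
$\left(a + I{\left(-5 - \left(3 - 5\right) 4,4 \right)}\right) 26 - 18 = \left(-15 + \left(24 - 12\right)\right) 26 - 18 = \left(-15 + 12\right) 26 - 18 = \left(-3\right) 26 - 18 = -78 - 18 = -96$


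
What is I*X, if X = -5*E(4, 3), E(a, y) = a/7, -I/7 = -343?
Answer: -6860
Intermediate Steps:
I = 2401 (I = -7*(-343) = 2401)
E(a, y) = a/7 (E(a, y) = a*(⅐) = a/7)
X = -20/7 (X = -5*4/7 = -20/7 ≈ -2.8571)
I*X = 2401*(-20/7) = -6860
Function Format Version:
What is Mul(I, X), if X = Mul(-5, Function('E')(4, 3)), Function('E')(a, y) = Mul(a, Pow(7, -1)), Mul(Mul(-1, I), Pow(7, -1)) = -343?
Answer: -6860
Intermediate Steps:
I = 2401 (I = Mul(-7, -343) = 2401)
Function('E')(a, y) = Mul(Rational(1, 7), a) (Function('E')(a, y) = Mul(a, Rational(1, 7)) = Mul(Rational(1, 7), a))
X = Rational(-20, 7) (X = Mul(-5, Mul(Rational(1, 7), 4)) = Mul(-5, Rational(4, 7)) = Rational(-20, 7) ≈ -2.8571)
Mul(I, X) = Mul(2401, Rational(-20, 7)) = -6860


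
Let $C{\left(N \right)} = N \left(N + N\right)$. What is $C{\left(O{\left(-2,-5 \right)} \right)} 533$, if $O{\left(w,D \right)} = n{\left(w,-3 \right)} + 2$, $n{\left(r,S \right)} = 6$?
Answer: $68224$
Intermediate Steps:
$O{\left(w,D \right)} = 8$ ($O{\left(w,D \right)} = 6 + 2 = 8$)
$C{\left(N \right)} = 2 N^{2}$ ($C{\left(N \right)} = N 2 N = 2 N^{2}$)
$C{\left(O{\left(-2,-5 \right)} \right)} 533 = 2 \cdot 8^{2} \cdot 533 = 2 \cdot 64 \cdot 533 = 128 \cdot 533 = 68224$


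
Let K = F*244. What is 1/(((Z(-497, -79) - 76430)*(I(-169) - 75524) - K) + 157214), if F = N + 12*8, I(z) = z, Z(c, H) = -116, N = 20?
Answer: 1/5794125288 ≈ 1.7259e-10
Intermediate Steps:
F = 116 (F = 20 + 12*8 = 20 + 96 = 116)
K = 28304 (K = 116*244 = 28304)
1/(((Z(-497, -79) - 76430)*(I(-169) - 75524) - K) + 157214) = 1/(((-116 - 76430)*(-169 - 75524) - 1*28304) + 157214) = 1/((-76546*(-75693) - 28304) + 157214) = 1/((5793996378 - 28304) + 157214) = 1/(5793968074 + 157214) = 1/5794125288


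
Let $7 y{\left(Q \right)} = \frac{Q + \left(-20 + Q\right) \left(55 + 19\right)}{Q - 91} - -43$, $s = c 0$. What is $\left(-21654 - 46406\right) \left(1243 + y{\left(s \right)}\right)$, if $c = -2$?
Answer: $- \frac{54256343040}{637} \approx -8.5175 \cdot 10^{7}$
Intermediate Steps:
$s = 0$ ($s = \left(-2\right) 0 = 0$)
$y{\left(Q \right)} = \frac{43}{7} + \frac{-1480 + 75 Q}{7 \left(-91 + Q\right)}$ ($y{\left(Q \right)} = \frac{\frac{Q + \left(-20 + Q\right) \left(55 + 19\right)}{Q - 91} - -43}{7} = \frac{\frac{Q + \left(-20 + Q\right) 74}{-91 + Q} + 43}{7} = \frac{\frac{Q + \left(-1480 + 74 Q\right)}{-91 + Q} + 43}{7} = \frac{\frac{-1480 + 75 Q}{-91 + Q} + 43}{7} = \frac{43 + \frac{-1480 + 75 Q}{-91 + Q}}{7} = \frac{43}{7} + \frac{-1480 + 75 Q}{7 \left(-91 + Q\right)}$)
$\left(-21654 - 46406\right) \left(1243 + y{\left(s \right)}\right) = \left(-21654 - 46406\right) \left(1243 + \frac{-5393 + 118 \cdot 0}{7 \left(-91 + 0\right)}\right) = - 68060 \left(1243 + \frac{-5393 + 0}{7 \left(-91\right)}\right) = - 68060 \left(1243 + \frac{1}{7} \left(- \frac{1}{91}\right) \left(-5393\right)\right) = - 68060 \left(1243 + \frac{5393}{637}\right) = \left(-68060\right) \frac{797184}{637} = - \frac{54256343040}{637}$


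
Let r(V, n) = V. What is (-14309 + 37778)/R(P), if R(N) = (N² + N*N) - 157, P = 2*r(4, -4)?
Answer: -23469/29 ≈ -809.28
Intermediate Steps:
P = 8 (P = 2*4 = 8)
R(N) = -157 + 2*N² (R(N) = (N² + N²) - 157 = 2*N² - 157 = -157 + 2*N²)
(-14309 + 37778)/R(P) = (-14309 + 37778)/(-157 + 2*8²) = 23469/(-157 + 2*64) = 23469/(-157 + 128) = 23469/(-29) = 23469*(-1/29) = -23469/29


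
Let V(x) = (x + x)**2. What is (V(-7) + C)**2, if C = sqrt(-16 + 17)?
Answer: 38809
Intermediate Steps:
V(x) = 4*x**2 (V(x) = (2*x)**2 = 4*x**2)
C = 1 (C = sqrt(1) = 1)
(V(-7) + C)**2 = (4*(-7)**2 + 1)**2 = (4*49 + 1)**2 = (196 + 1)**2 = 197**2 = 38809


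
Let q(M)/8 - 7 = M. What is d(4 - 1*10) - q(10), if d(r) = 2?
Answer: -134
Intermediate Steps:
q(M) = 56 + 8*M
d(4 - 1*10) - q(10) = 2 - (56 + 8*10) = 2 - (56 + 80) = 2 - 1*136 = 2 - 136 = -134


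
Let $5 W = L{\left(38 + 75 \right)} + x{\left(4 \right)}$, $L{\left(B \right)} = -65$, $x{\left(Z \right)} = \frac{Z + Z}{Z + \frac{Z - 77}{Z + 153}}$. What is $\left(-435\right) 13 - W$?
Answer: $- \frac{15657806}{2775} \approx -5642.5$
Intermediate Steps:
$x{\left(Z \right)} = \frac{2 Z}{Z + \frac{-77 + Z}{153 + Z}}$
$W = - \frac{34819}{2775}$ ($W = \frac{-65 + 2 \cdot 4 \frac{1}{-77 + 4^{2} + 154 \cdot 4} \left(153 + 4\right)}{5} = \frac{-65 + 2 \cdot 4 \frac{1}{-77 + 16 + 616} \cdot 157}{5} = \frac{-65 + 2 \cdot 4 \cdot \frac{1}{555} \cdot 157}{5} = \frac{-65 + \frac{1256}{555}}{5} = \frac{1}{5} \left(- \frac{34819}{555}\right) = - \frac{34819}{2775} \approx -12.547$)
$\left(-435\right) 13 - W = \left(-435\right) 13 - - \frac{34819}{2775} = -5655 + \frac{34819}{2775} = - \frac{15657806}{2775}$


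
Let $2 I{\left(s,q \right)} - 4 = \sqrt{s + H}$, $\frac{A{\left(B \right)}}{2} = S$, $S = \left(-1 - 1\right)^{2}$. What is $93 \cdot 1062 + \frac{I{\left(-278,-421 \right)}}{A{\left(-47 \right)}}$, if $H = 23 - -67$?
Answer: $\frac{395065}{4} + \frac{i \sqrt{47}}{8} \approx 98766.0 + 0.85696 i$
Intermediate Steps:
$H = 90$ ($H = 23 + 67 = 90$)
$S = 4$ ($S = \left(-2\right)^{2} = 4$)
$A{\left(B \right)} = 8$ ($A{\left(B \right)} = 2 \cdot 4 = 8$)
$I{\left(s,q \right)} = 2 + \frac{\sqrt{90 + s}}{2}$ ($I{\left(s,q \right)} = 2 + \frac{\sqrt{s + 90}}{2} = 2 + \frac{\sqrt{90 + s}}{2}$)
$93 \cdot 1062 + \frac{I{\left(-278,-421 \right)}}{A{\left(-47 \right)}} = 93 \cdot 1062 + \frac{2 + \frac{\sqrt{90 - 278}}{2}}{8} = 98766 + \left(2 + \frac{\sqrt{-188}}{2}\right) \frac{1}{8} = 98766 + \left(2 + \frac{2 i \sqrt{47}}{2}\right) \frac{1}{8} = 98766 + \left(2 + i \sqrt{47}\right) \frac{1}{8} = 98766 + \left(\frac{1}{4} + \frac{i \sqrt{47}}{8}\right) = \frac{395065}{4} + \frac{i \sqrt{47}}{8}$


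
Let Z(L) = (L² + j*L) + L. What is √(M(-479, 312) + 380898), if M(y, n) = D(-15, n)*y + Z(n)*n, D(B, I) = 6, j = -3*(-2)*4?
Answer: 2*√8295738 ≈ 5760.5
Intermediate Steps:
j = 24 (j = 6*4 = 24)
Z(L) = L² + 25*L (Z(L) = (L² + 24*L) + L = L² + 25*L)
M(y, n) = 6*y + n²*(25 + n) (M(y, n) = 6*y + (n*(25 + n))*n = 6*y + n²*(25 + n))
√(M(-479, 312) + 380898) = √((6*(-479) + 312²*(25 + 312)) + 380898) = √((-2874 + 97344*337) + 380898) = √((-2874 + 32804928) + 380898) = √(32802054 + 380898) = √33182952 = 2*√8295738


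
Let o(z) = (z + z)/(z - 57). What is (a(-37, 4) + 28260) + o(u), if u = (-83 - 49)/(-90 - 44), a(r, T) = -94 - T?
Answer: 35230618/1251 ≈ 28162.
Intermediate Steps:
u = 66/67 (u = -132/(-134) = -132*(-1/134) = 66/67 ≈ 0.98507)
o(z) = 2*z/(-57 + z) (o(z) = (2*z)/(-57 + z) = 2*z/(-57 + z))
(a(-37, 4) + 28260) + o(u) = ((-94 - 1*4) + 28260) + 2*(66/67)/(-57 + 66/67) = ((-94 - 4) + 28260) + 2*(66/67)/(-3753/67) = (-98 + 28260) + 2*(66/67)*(-67/3753) = 28162 - 44/1251 = 35230618/1251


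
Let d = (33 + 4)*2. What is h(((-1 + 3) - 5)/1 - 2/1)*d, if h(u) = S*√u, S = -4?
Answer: -296*I*√5 ≈ -661.88*I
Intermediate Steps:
d = 74 (d = 37*2 = 74)
h(u) = -4*√u
h(((-1 + 3) - 5)/1 - 2/1)*d = -4*√(((-1 + 3) - 5)/1 - 2/1)*74 = -4*√((2 - 5)*1 - 2*1)*74 = -4*√(-3*1 - 2)*74 = -4*√(-3 - 2)*74 = -4*I*√5*74 = -296*I*√5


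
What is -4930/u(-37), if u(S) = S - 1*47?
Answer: 2465/42 ≈ 58.690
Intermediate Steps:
u(S) = -47 + S (u(S) = S - 47 = -47 + S)
-4930/u(-37) = -4930/(-47 - 37) = -4930/(-84) = -4930*(-1/84) = 2465/42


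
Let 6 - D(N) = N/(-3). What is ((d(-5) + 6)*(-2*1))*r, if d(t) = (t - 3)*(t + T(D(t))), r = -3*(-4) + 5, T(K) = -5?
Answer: -2924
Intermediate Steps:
D(N) = 6 + N/3 (D(N) = 6 - N/(-3) = 6 - N*(-1)/3 = 6 - (-1)*N/3 = 6 + N/3)
r = 17 (r = 12 + 5 = 17)
d(t) = (-5 + t)*(-3 + t) (d(t) = (t - 3)*(t - 5) = (-3 + t)*(-5 + t) = (-5 + t)*(-3 + t))
((d(-5) + 6)*(-2*1))*r = (((15 + (-5)² - 8*(-5)) + 6)*(-2*1))*17 = (((15 + 25 + 40) + 6)*(-2))*17 = ((80 + 6)*(-2))*17 = (86*(-2))*17 = -172*17 = -2924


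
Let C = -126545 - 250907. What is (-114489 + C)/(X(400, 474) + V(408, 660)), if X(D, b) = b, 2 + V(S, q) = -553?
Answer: 491941/81 ≈ 6073.3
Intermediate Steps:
V(S, q) = -555 (V(S, q) = -2 - 553 = -555)
C = -377452
(-114489 + C)/(X(400, 474) + V(408, 660)) = (-114489 - 377452)/(474 - 555) = -491941/(-81) = -491941*(-1/81) = 491941/81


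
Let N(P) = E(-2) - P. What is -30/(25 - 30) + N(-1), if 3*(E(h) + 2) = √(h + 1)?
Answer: 5 + I/3 ≈ 5.0 + 0.33333*I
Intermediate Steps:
E(h) = -2 + √(1 + h)/3 (E(h) = -2 + √(h + 1)/3 = -2 + √(1 + h)/3)
N(P) = -2 - P + I/3 (N(P) = (-2 + √(1 - 2)/3) - P = (-2 + √(-1)/3) - P = (-2 + I/3) - P = -2 - P + I/3)
-30/(25 - 30) + N(-1) = -30/(25 - 30) + (-2 - 1*(-1) + I/3) = -30/(-5) + (-2 + 1 + I/3) = -30*(-⅕) + (-1 + I/3) = 6 + (-1 + I/3) = 5 + I/3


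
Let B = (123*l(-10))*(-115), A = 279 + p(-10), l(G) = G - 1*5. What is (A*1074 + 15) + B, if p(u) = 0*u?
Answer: 511836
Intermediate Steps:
l(G) = -5 + G (l(G) = G - 5 = -5 + G)
p(u) = 0
A = 279 (A = 279 + 0 = 279)
B = 212175 (B = (123*(-5 - 10))*(-115) = (123*(-15))*(-115) = -1845*(-115) = 212175)
(A*1074 + 15) + B = (279*1074 + 15) + 212175 = (299646 + 15) + 212175 = 299661 + 212175 = 511836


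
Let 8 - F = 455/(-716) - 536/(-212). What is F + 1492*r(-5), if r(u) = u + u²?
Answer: 1132600075/37948 ≈ 29846.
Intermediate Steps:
F = 231755/37948 (F = 8 - (455/(-716) - 536/(-212)) = 8 - (455*(-1/716) - 536*(-1/212)) = 8 - (-455/716 + 134/53) = 8 - 1*71829/37948 = 8 - 71829/37948 = 231755/37948 ≈ 6.1072)
F + 1492*r(-5) = 231755/37948 + 1492*(-5*(1 - 5)) = 231755/37948 + 1492*(-5*(-4)) = 231755/37948 + 1492*20 = 231755/37948 + 29840 = 1132600075/37948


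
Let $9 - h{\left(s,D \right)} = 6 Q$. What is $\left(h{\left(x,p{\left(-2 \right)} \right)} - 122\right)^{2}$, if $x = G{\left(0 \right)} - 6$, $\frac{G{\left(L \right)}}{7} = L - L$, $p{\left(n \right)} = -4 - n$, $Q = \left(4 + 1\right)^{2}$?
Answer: $69169$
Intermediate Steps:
$Q = 25$ ($Q = 5^{2} = 25$)
$G{\left(L \right)} = 0$ ($G{\left(L \right)} = 7 \left(L - L\right) = 7 \cdot 0 = 0$)
$x = -6$ ($x = 0 - 6 = -6$)
$h{\left(s,D \right)} = -141$ ($h{\left(s,D \right)} = 9 - 6 \cdot 25 = 9 - 150 = -141$)
$\left(h{\left(x,p{\left(-2 \right)} \right)} - 122\right)^{2} = \left(-141 - 122\right)^{2} = \left(-263\right)^{2} = 69169$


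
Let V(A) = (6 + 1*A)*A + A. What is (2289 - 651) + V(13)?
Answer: 1898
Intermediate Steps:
V(A) = A + A*(6 + A) (V(A) = (6 + A)*A + A = A*(6 + A) + A = A + A*(6 + A))
(2289 - 651) + V(13) = (2289 - 651) + 13*(7 + 13) = 1638 + 13*20 = 1638 + 260 = 1898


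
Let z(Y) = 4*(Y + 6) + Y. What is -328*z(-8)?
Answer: 5248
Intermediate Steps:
z(Y) = 24 + 5*Y (z(Y) = 4*(6 + Y) + Y = (24 + 4*Y) + Y = 24 + 5*Y)
-328*z(-8) = -328*(24 + 5*(-8)) = -328*(24 - 40) = -328*(-16) = 5248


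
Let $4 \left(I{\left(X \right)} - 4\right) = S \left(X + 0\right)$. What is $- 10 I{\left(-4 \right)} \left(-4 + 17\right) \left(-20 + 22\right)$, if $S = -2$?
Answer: $-1560$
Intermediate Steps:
$I{\left(X \right)} = 4 - \frac{X}{2}$ ($I{\left(X \right)} = 4 + \frac{\left(-2\right) \left(X + 0\right)}{4} = 4 + \frac{\left(-2\right) X}{4} = 4 - \frac{X}{2}$)
$- 10 I{\left(-4 \right)} \left(-4 + 17\right) \left(-20 + 22\right) = - 10 \left(4 - -2\right) \left(-4 + 17\right) \left(-20 + 22\right) = - 10 \left(4 + 2\right) 13 \cdot 2 = \left(-10\right) 6 \cdot 26 = \left(-60\right) 26 = -1560$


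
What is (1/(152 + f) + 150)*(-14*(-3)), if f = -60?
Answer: 289821/46 ≈ 6300.5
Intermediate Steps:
(1/(152 + f) + 150)*(-14*(-3)) = (1/(152 - 60) + 150)*(-14*(-3)) = (1/92 + 150)*42 = (13801/92)*42 = 289821/46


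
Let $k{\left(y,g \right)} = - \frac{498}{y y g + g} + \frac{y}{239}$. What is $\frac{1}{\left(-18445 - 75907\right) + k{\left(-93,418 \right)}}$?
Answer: $- \frac{432076150}{40767417094361} \approx -1.0599 \cdot 10^{-5}$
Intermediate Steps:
$k{\left(y,g \right)} = - \frac{498}{g + g y^{2}} + \frac{y}{239}$ ($k{\left(y,g \right)} = - \frac{498}{y^{2} g + g} + y \frac{1}{239} = - \frac{498}{g y^{2} + g} + \frac{y}{239} = - \frac{498}{g + g y^{2}} + \frac{y}{239}$)
$\frac{1}{\left(-18445 - 75907\right) + k{\left(-93,418 \right)}} = \frac{1}{\left(-18445 - 75907\right) + \frac{-119022 + 418 \left(-93\right) + 418 \left(-93\right)^{3}}{239 \cdot 418 \left(1 + \left(-93\right)^{2}\right)}} = \frac{1}{-94352 + \frac{1}{239} \cdot \frac{1}{418} \frac{1}{1 + 8649} \left(-119022 - 38874 + 418 \left(-804357\right)\right)} = \frac{1}{-94352 + \frac{1}{239} \cdot \frac{1}{418} \cdot \frac{1}{8650} \left(-119022 - 38874 - 336221226\right)} = \frac{1}{-94352 + \frac{1}{239} \cdot \frac{1}{418} \cdot \frac{1}{8650} \left(-336379122\right)} = \frac{1}{-94352 - \frac{168189561}{432076150}} = \frac{1}{- \frac{40767417094361}{432076150}} = - \frac{432076150}{40767417094361}$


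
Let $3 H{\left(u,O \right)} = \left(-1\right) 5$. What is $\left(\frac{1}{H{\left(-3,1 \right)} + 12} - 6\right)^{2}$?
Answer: $\frac{33489}{961} \approx 34.848$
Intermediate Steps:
$H{\left(u,O \right)} = - \frac{5}{3}$ ($H{\left(u,O \right)} = \frac{\left(-1\right) 5}{3} = \frac{1}{3} \left(-5\right) = - \frac{5}{3}$)
$\left(\frac{1}{H{\left(-3,1 \right)} + 12} - 6\right)^{2} = \left(\frac{1}{- \frac{5}{3} + 12} - 6\right)^{2} = \left(\frac{1}{\frac{31}{3}} - 6\right)^{2} = \left(\frac{3}{31} - 6\right)^{2} = \left(- \frac{183}{31}\right)^{2} = \frac{33489}{961}$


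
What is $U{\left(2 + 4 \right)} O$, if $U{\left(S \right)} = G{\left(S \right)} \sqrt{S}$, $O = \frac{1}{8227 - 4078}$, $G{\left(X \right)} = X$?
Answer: $\frac{2 \sqrt{6}}{1383} \approx 0.0035423$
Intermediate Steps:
$O = \frac{1}{4149} \approx 0.00024102$
$U{\left(S \right)} = S^{\frac{3}{2}}$ ($U{\left(S \right)} = S \sqrt{S} = S^{\frac{3}{2}}$)
$U{\left(2 + 4 \right)} O = \left(2 + 4\right)^{\frac{3}{2}} \cdot \frac{1}{4149} = 6^{\frac{3}{2}} \cdot \frac{1}{4149} = 6 \sqrt{6} \cdot \frac{1}{4149} = \frac{2 \sqrt{6}}{1383}$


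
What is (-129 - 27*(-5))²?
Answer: 36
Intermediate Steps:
(-129 - 27*(-5))² = (-129 + 135)² = 6² = 36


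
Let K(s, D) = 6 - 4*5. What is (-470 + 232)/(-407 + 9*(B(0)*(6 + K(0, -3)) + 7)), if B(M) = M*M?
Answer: 119/172 ≈ 0.69186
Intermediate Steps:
K(s, D) = -14 (K(s, D) = 6 - 20 = -14)
B(M) = M²
(-470 + 232)/(-407 + 9*(B(0)*(6 + K(0, -3)) + 7)) = (-470 + 232)/(-407 + 9*(0²*(6 - 14) + 7)) = -238/(-407 + 9*(0*(-8) + 7)) = -238/(-407 + 9*(0 + 7)) = -238/(-407 + 9*7) = -238/(-407 + 63) = -238/(-344) = -238*(-1/344) = 119/172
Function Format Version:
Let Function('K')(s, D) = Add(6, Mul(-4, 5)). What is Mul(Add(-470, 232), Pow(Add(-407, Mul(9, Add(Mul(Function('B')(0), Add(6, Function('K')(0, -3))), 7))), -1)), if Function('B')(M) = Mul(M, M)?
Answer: Rational(119, 172) ≈ 0.69186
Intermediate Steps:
Function('K')(s, D) = -14 (Function('K')(s, D) = Add(6, -20) = -14)
Function('B')(M) = Pow(M, 2)
Mul(Add(-470, 232), Pow(Add(-407, Mul(9, Add(Mul(Function('B')(0), Add(6, Function('K')(0, -3))), 7))), -1)) = Mul(Add(-470, 232), Pow(Add(-407, Mul(9, Add(Mul(Pow(0, 2), Add(6, -14)), 7))), -1)) = Mul(-238, Pow(Add(-407, Mul(9, Add(Mul(0, -8), 7))), -1)) = Mul(-238, Pow(Add(-407, Mul(9, Add(0, 7))), -1)) = Mul(-238, Pow(Add(-407, Mul(9, 7)), -1)) = Mul(-238, Pow(Add(-407, 63), -1)) = Mul(-238, Pow(-344, -1)) = Mul(-238, Rational(-1, 344)) = Rational(119, 172)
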